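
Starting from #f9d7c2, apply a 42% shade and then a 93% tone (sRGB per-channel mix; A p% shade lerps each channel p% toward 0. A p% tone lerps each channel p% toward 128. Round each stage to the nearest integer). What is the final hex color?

#81807f

#f9d7c2 is rgb(249, 215, 194).
Per channel, c → c + 0.42(0 − c):
  R: 249 + 0.42×(0−249) = 249 − 104.58 = 144.42 → 144
  G: 215 + 0.42×(0−215) = 215 − 90.3 = 124.7 → 125
  B: 194 + 0.42×(0−194) = 194 − 81.48 = 112.52 → 113
After the shade: rgb(144, 125, 113) = #907d71.
Per channel, c → c + 0.93(128 − c):
  R: 144 − 14.88 = 129.12 → 129
  G: 125 + 0.93×(128−125) = 125 + 2.79 = 127.79 → 128
  B: 113 + 13.95 = 126.95 → 127
rgb(129, 128, 127) = #81807f.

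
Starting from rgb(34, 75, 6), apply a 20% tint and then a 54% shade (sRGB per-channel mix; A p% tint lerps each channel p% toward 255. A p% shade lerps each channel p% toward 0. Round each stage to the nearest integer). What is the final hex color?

Per channel, c → c + 0.2(255 − c):
  R: 34 + 0.2×(255−34) = 34 + 44.2 = 78.2 → 78
  G: 75 + 36 = 111 → 111
  B: 6 + 0.2×(255−6) = 6 + 49.8 = 55.8 → 56
After the tint: rgb(78, 111, 56) = #4E6F38.
A 54% shade moves each channel 54% toward 0:
  R: 78 − 42.12 = 35.88 → 36
  G: 111 + 0.54×(0−111) = 111 − 59.94 = 51.06 → 51
  B: 56 + 0.54×(0−56) = 56 − 30.24 = 25.76 → 26
rgb(36, 51, 26) = #24331A.

#24331A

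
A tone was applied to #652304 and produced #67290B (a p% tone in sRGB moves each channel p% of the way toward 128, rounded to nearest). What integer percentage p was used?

6%

#652304 is rgb(101, 35, 4); #67290B is rgb(103, 41, 11).
On the B channel (widest range): 11 ≈ 4 + (p/100)(128 − 4), so p ≈ 100×(11 − 4)/(128 − 4) = 700/124 = 5.65.
p = 6 reproduces all three channels after rounding.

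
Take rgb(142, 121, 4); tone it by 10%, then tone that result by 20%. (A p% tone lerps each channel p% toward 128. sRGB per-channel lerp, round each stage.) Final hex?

A 10% tone moves each channel 10% toward 128:
  R: 142 + 0.1×(128−142) = 142 − 1.4 = 140.6 → 141
  G: 121 + 0.1×(128−121) = 121 + 0.7 = 121.7 → 122
  B: 4 + 12.4 = 16.4 → 16
After the tone: rgb(141, 122, 16) = #8D7A10.
A 20% tone moves each channel 20% toward 128:
  R: 141 + 0.2×(128−141) = 141 − 2.6 = 138.4 → 138
  G: 122 + 0.2×(128−122) = 122 + 1.2 = 123.2 → 123
  B: 16 + 22.4 = 38.4 → 38
rgb(138, 123, 38) = #8A7B26.

#8A7B26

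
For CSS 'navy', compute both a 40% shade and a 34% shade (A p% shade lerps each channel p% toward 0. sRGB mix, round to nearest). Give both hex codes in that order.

#00004D, #000054

CSS navy is rgb(0, 0, 128).
40% shade:
  R: 0 + 0 = 0 → 0
  G: 0 + 0.4×(0−0) = 0 + 0 = 0 → 0
  B: 128 + 0.4×(0−128) = 128 − 51.2 = 76.8 → 77
  → #00004D
34% shade:
  R: 0 + 0.34×(0−0) = 0 + 0 = 0 → 0
  G: 0 + 0.34×(0−0) = 0 + 0 = 0 → 0
  B: 128 + 0.34×(0−128) = 128 − 43.52 = 84.48 → 84
  → #000054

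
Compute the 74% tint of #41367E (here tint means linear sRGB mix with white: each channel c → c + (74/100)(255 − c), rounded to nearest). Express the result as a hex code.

#CECBDD

#41367E is rgb(65, 54, 126).
Per channel, c → c + 0.74(255 − c):
  R: 65 + 0.74×(255−65) = 65 + 140.6 = 205.6 → 206
  G: 54 + 0.74×(255−54) = 54 + 148.74 = 202.74 → 203
  B: 126 + 0.74×(255−126) = 126 + 95.46 = 221.46 → 221
rgb(206, 203, 221) = #CECBDD.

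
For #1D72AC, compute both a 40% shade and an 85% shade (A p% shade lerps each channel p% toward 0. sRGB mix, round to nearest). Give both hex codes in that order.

#114467, #04111A

#1D72AC is rgb(29, 114, 172).
40% shade:
  R: 29 + 0.4×(0−29) = 29 − 11.6 = 17.4 → 17
  G: 114 − 45.6 = 68.4 → 68
  B: 172 − 68.8 = 103.2 → 103
  → #114467
85% shade:
  R: 29 − 24.65 = 4.35 → 4
  G: 114 + 0.85×(0−114) = 114 − 96.9 = 17.1 → 17
  B: 172 + 0.85×(0−172) = 172 − 146.2 = 25.8 → 26
  → #04111A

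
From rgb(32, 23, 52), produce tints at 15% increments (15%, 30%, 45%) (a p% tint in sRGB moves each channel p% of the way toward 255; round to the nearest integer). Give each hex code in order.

#413A52, #635D71, #847F8F

15%: (32 + 33.45 = 65.45→65, 23 + 34.8 = 57.8→58, 52 + 30.45 = 82.45→82) → #413A52
30%: (32 + 66.9 = 98.9→99, 23 + 69.6 = 92.6→93, 52 + 60.9 = 112.9→113) → #635D71
45%: (32 + 100.35 = 132.35→132, 23 + 104.4 = 127.4→127, 52 + 91.35 = 143.35→143) → #847F8F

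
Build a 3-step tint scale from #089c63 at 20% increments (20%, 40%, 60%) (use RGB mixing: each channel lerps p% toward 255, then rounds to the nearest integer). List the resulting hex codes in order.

#089c63 is rgb(8, 156, 99).
20%: (8 + 49.4 = 57.4→57, 156 + 19.8 = 175.8→176, 99 + 31.2 = 130.2→130) → #39b082
40%: (8 + 98.8 = 106.8→107, 156 + 39.6 = 195.6→196, 99 + 62.4 = 161.4→161) → #6bc4a1
60%: (8 + 148.2 = 156.2→156, 156 + 59.4 = 215.4→215, 99 + 93.6 = 192.6→193) → #9cd7c1

#39b082, #6bc4a1, #9cd7c1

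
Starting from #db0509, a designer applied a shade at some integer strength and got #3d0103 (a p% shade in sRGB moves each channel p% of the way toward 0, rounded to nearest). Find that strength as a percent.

#db0509 is rgb(219, 5, 9); #3d0103 is rgb(61, 1, 3).
On the R channel (widest range): 61 ≈ 219 + (p/100)(0 − 219), so p ≈ 100×(61 − 219)/(0 − 219) = -15800/-219 = 72.15.
p = 72 reproduces all three channels after rounding.

72%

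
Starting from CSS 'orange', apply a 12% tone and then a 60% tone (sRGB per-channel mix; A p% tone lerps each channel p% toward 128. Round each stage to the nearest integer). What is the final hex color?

CSS orange is rgb(255, 165, 0).
Lerp each channel 12% toward 128:
  R: 255 − 15.24 = 239.76 → 240
  G: 165 + 0.12×(128−165) = 165 − 4.44 = 160.56 → 161
  B: 0 + 15.36 = 15.36 → 15
After the tone: rgb(240, 161, 15) = #f0a10f.
Per channel, c → c + 0.6(128 − c):
  R: 240 − 67.2 = 172.8 → 173
  G: 161 + 0.6×(128−161) = 161 − 19.8 = 141.2 → 141
  B: 15 + 0.6×(128−15) = 15 + 67.8 = 82.8 → 83
rgb(173, 141, 83) = #ad8d53.

#ad8d53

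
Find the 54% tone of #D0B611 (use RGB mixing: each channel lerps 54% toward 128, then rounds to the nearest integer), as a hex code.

#D0B611 is rgb(208, 182, 17).
Lerp each channel 54% toward 128:
  R: 208 + 0.54×(128−208) = 208 − 43.2 = 164.8 → 165
  G: 182 + 0.54×(128−182) = 182 − 29.16 = 152.84 → 153
  B: 17 + 59.94 = 76.94 → 77
rgb(165, 153, 77) = #A5994D.

#A5994D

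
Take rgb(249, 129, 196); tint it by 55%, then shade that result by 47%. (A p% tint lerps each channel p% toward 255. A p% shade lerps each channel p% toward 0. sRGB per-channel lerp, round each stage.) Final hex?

Per channel, c → c + 0.55(255 − c):
  R: 249 + 0.55×(255−249) = 249 + 3.3 = 252.3 → 252
  G: 129 + 69.3 = 198.3 → 198
  B: 196 + 0.55×(255−196) = 196 + 32.45 = 228.45 → 228
After the tint: rgb(252, 198, 228) = #fcc6e4.
Lerp each channel 47% toward 0:
  R: 252 + 0.47×(0−252) = 252 − 118.44 = 133.56 → 134
  G: 198 − 93.06 = 104.94 → 105
  B: 228 + 0.47×(0−228) = 228 − 107.16 = 120.84 → 121
rgb(134, 105, 121) = #866979.

#866979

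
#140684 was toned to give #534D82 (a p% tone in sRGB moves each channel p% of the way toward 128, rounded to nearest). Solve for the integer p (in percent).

58%

#140684 is rgb(20, 6, 132); #534D82 is rgb(83, 77, 130).
On the G channel (widest range): 77 ≈ 6 + (p/100)(128 − 6), so p ≈ 100×(77 − 6)/(128 − 6) = 7100/122 = 58.20.
p = 58 reproduces all three channels after rounding.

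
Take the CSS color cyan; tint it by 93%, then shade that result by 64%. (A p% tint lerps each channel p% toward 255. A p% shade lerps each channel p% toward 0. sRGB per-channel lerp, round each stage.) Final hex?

CSS cyan is rgb(0, 255, 255).
A 93% tint moves each channel 93% toward 255:
  R: 0 + 0.93×(255−0) = 0 + 237.15 = 237.15 → 237
  G: 255 + 0 = 255 → 255
  B: 255 + 0.93×(255−255) = 255 + 0 = 255 → 255
After the tint: rgb(237, 255, 255) = #EDFFFF.
A 64% shade moves each channel 64% toward 0:
  R: 237 + 0.64×(0−237) = 237 − 151.68 = 85.32 → 85
  G: 255 − 163.2 = 91.8 → 92
  B: 255 + 0.64×(0−255) = 255 − 163.2 = 91.8 → 92
rgb(85, 92, 92) = #555C5C.

#555C5C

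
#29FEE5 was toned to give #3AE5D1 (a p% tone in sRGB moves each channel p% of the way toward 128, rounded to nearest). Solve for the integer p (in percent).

#29FEE5 is rgb(41, 254, 229); #3AE5D1 is rgb(58, 229, 209).
On the G channel (widest range): 229 ≈ 254 + (p/100)(128 − 254), so p ≈ 100×(229 − 254)/(128 − 254) = -2500/-126 = 19.84.
p = 20 reproduces all three channels after rounding.

20%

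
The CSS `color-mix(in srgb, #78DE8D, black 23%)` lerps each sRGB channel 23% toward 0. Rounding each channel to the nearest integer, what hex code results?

#78DE8D is rgb(120, 222, 141).
Lerp each channel 23% toward 0:
  R: 120 + 0.23×(0−120) = 120 − 27.6 = 92.4 → 92
  G: 222 + 0.23×(0−222) = 222 − 51.06 = 170.94 → 171
  B: 141 + 0.23×(0−141) = 141 − 32.43 = 108.57 → 109
rgb(92, 171, 109) = #5CAB6D.

#5CAB6D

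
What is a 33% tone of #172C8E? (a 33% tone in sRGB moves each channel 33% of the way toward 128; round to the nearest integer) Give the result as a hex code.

#172C8E is rgb(23, 44, 142).
Per channel, c → c + 0.33(128 − c):
  R: 23 + 34.65 = 57.65 → 58
  G: 44 + 27.72 = 71.72 → 72
  B: 142 + 0.33×(128−142) = 142 − 4.62 = 137.38 → 137
rgb(58, 72, 137) = #3A4889.

#3A4889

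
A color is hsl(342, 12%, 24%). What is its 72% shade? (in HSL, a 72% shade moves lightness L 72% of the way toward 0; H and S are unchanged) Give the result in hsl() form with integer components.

L moves 72% from 24 toward 0: 24 − 17.28 = 6.72 → 7.
H and S are unchanged.

hsl(342, 12%, 7%)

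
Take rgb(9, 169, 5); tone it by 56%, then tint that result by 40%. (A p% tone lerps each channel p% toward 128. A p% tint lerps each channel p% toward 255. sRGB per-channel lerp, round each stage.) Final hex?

A 56% tone moves each channel 56% toward 128:
  R: 9 + 0.56×(128−9) = 9 + 66.64 = 75.64 → 76
  G: 169 − 22.96 = 146.04 → 146
  B: 5 + 0.56×(128−5) = 5 + 68.88 = 73.88 → 74
After the tone: rgb(76, 146, 74) = #4C924A.
Per channel, c → c + 0.4(255 − c):
  R: 76 + 0.4×(255−76) = 76 + 71.6 = 147.6 → 148
  G: 146 + 0.4×(255−146) = 146 + 43.6 = 189.6 → 190
  B: 74 + 0.4×(255−74) = 74 + 72.4 = 146.4 → 146
rgb(148, 190, 146) = #94BE92.

#94BE92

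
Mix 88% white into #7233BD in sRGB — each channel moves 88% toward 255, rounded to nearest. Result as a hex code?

#7233BD is rgb(114, 51, 189).
Lerp each channel 88% toward 255:
  R: 114 + 124.08 = 238.08 → 238
  G: 51 + 179.52 = 230.52 → 231
  B: 189 + 0.88×(255−189) = 189 + 58.08 = 247.08 → 247
rgb(238, 231, 247) = #EEE7F7.

#EEE7F7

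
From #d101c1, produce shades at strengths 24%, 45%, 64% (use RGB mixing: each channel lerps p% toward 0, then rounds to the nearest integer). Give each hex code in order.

#d101c1 is rgb(209, 1, 193).
24%: (209 − 50.16 = 158.84→159, 1→1, 193 − 46.32 = 146.68→147) → #9f0193
45%: (209 − 94.05 = 114.95→115, 1→1, 193 − 86.85 = 106.15→106) → #73016a
64%: (209 − 133.76 = 75.24→75, 1 − 0.64 = 0.36→0, 193 − 123.52 = 69.48→69) → #4b0045

#9f0193, #73016a, #4b0045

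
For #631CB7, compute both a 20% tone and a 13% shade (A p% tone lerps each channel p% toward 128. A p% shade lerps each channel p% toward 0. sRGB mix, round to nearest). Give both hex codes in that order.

#631CB7 is rgb(99, 28, 183).
20% tone:
  R: 99 + 0.2×(128−99) = 99 + 5.8 = 104.8 → 105
  G: 28 + 0.2×(128−28) = 28 + 20 = 48 → 48
  B: 183 + 0.2×(128−183) = 183 − 11 = 172 → 172
  → #6930AC
13% shade:
  R: 99 − 12.87 = 86.13 → 86
  G: 28 + 0.13×(0−28) = 28 − 3.64 = 24.36 → 24
  B: 183 − 23.79 = 159.21 → 159
  → #56189F

#6930AC, #56189F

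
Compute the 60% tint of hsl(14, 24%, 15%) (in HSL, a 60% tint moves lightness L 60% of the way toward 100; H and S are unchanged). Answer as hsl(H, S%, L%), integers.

hsl(14, 24%, 66%)

L moves 60% from 15 toward 100: 15 + 51 = 66 → 66.
H and S are unchanged.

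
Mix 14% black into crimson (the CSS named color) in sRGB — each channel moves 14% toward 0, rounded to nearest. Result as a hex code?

CSS crimson is rgb(220, 20, 60).
Per channel, c → c + 0.14(0 − c):
  R: 220 − 30.8 = 189.2 → 189
  G: 20 + 0.14×(0−20) = 20 − 2.8 = 17.2 → 17
  B: 60 + 0.14×(0−60) = 60 − 8.4 = 51.6 → 52
rgb(189, 17, 52) = #bd1134.

#bd1134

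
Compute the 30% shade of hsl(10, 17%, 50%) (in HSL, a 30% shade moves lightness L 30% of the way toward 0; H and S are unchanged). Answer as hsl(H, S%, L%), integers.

hsl(10, 17%, 35%)

L moves 30% from 50 toward 0: 50 − 15 = 35 → 35.
H and S are unchanged.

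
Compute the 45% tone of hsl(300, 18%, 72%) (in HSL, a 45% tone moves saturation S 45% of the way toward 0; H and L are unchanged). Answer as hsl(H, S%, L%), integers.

S moves 45% from 18 toward 0: 18 − 8.1 = 9.9 → 10.
H and L are unchanged.

hsl(300, 10%, 72%)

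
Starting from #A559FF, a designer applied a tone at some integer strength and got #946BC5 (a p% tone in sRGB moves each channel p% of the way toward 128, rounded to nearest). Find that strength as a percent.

#A559FF is rgb(165, 89, 255); #946BC5 is rgb(148, 107, 197).
On the B channel (widest range): 197 ≈ 255 + (p/100)(128 − 255), so p ≈ 100×(197 − 255)/(128 − 255) = -5800/-127 = 45.67.
p = 46 reproduces all three channels after rounding.

46%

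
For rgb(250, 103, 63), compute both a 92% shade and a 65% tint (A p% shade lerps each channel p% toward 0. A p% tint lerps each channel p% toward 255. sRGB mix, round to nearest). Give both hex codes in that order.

92% shade:
  R: 250 − 230 = 20 → 20
  G: 103 + 0.92×(0−103) = 103 − 94.76 = 8.24 → 8
  B: 63 + 0.92×(0−63) = 63 − 57.96 = 5.04 → 5
  → #140805
65% tint:
  R: 250 + 0.65×(255−250) = 250 + 3.25 = 253.25 → 253
  G: 103 + 0.65×(255−103) = 103 + 98.8 = 201.8 → 202
  B: 63 + 124.8 = 187.8 → 188
  → #FDCABC

#140805, #FDCABC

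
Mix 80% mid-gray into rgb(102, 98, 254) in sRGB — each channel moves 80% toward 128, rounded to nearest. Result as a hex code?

An 80% tone moves each channel 80% toward 128:
  R: 102 + 0.8×(128−102) = 102 + 20.8 = 122.8 → 123
  G: 98 + 24 = 122 → 122
  B: 254 + 0.8×(128−254) = 254 − 100.8 = 153.2 → 153
rgb(123, 122, 153) = #7B7A99.

#7B7A99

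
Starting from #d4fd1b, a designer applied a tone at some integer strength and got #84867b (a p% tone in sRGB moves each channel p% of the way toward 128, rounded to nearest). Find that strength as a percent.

95%

#d4fd1b is rgb(212, 253, 27); #84867b is rgb(132, 134, 123).
On the G channel (widest range): 134 ≈ 253 + (p/100)(128 − 253), so p ≈ 100×(134 − 253)/(128 − 253) = -11900/-125 = 95.20.
p = 95 reproduces all three channels after rounding.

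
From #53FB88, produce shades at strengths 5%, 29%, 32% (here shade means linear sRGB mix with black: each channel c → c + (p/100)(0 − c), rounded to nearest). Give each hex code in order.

#53FB88 is rgb(83, 251, 136).
5%: (83 − 4.15 = 78.85→79, 251 − 12.55 = 238.45→238, 136 − 6.8 = 129.2→129) → #4FEE81
29%: (83 − 24.07 = 58.93→59, 251 − 72.79 = 178.21→178, 136 − 39.44 = 96.56→97) → #3BB261
32%: (83 − 26.56 = 56.44→56, 251 − 80.32 = 170.68→171, 136 − 43.52 = 92.48→92) → #38AB5C

#4FEE81, #3BB261, #38AB5C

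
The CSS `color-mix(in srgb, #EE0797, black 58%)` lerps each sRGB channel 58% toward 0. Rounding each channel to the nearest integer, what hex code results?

#64033F

#EE0797 is rgb(238, 7, 151).
Per channel, c → c + 0.58(0 − c):
  R: 238 − 138.04 = 99.96 → 100
  G: 7 + 0.58×(0−7) = 7 − 4.06 = 2.94 → 3
  B: 151 − 87.58 = 63.42 → 63
rgb(100, 3, 63) = #64033F.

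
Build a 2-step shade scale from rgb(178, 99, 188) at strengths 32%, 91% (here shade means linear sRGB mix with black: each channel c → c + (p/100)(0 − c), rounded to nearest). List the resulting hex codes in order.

#794380, #100911

32%: (178 − 56.96 = 121.04→121, 99 − 31.68 = 67.32→67, 188 − 60.16 = 127.84→128) → #794380
91%: (178 − 161.98 = 16.02→16, 99 − 90.09 = 8.91→9, 188 − 171.08 = 16.92→17) → #100911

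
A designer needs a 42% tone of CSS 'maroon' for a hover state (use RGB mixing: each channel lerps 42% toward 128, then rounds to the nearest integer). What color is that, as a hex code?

#803636

CSS maroon is rgb(128, 0, 0).
Per channel, c → c + 0.42(128 − c):
  R: 128 + 0.42×(128−128) = 128 + 0 = 128 → 128
  G: 0 + 0.42×(128−0) = 0 + 53.76 = 53.76 → 54
  B: 0 + 53.76 = 53.76 → 54
rgb(128, 54, 54) = #803636.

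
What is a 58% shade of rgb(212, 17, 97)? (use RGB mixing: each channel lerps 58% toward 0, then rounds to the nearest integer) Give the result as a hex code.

A 58% shade moves each channel 58% toward 0:
  R: 212 + 0.58×(0−212) = 212 − 122.96 = 89.04 → 89
  G: 17 + 0.58×(0−17) = 17 − 9.86 = 7.14 → 7
  B: 97 + 0.58×(0−97) = 97 − 56.26 = 40.74 → 41
rgb(89, 7, 41) = #590729.

#590729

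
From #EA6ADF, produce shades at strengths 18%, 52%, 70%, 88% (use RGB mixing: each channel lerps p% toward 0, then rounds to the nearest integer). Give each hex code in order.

#EA6ADF is rgb(234, 106, 223).
18%: (234 − 42.12 = 191.88→192, 106 − 19.08 = 86.92→87, 223 − 40.14 = 182.86→183) → #C057B7
52%: (234 − 121.68 = 112.32→112, 106 − 55.12 = 50.88→51, 223 − 115.96 = 107.04→107) → #70336B
70%: (234 − 163.8 = 70.2→70, 106 − 74.2 = 31.8→32, 223 − 156.1 = 66.9→67) → #462043
88%: (234 − 205.92 = 28.08→28, 106 − 93.28 = 12.72→13, 223 − 196.24 = 26.76→27) → #1C0D1B

#C057B7, #70336B, #462043, #1C0D1B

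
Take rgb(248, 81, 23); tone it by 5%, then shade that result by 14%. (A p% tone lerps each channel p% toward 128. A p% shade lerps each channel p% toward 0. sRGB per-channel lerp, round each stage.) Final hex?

Per channel, c → c + 0.05(128 − c):
  R: 248 + 0.05×(128−248) = 248 − 6 = 242 → 242
  G: 81 + 2.35 = 83.35 → 83
  B: 23 + 5.25 = 28.25 → 28
After the tone: rgb(242, 83, 28) = #F2531C.
A 14% shade moves each channel 14% toward 0:
  R: 242 − 33.88 = 208.12 → 208
  G: 83 + 0.14×(0−83) = 83 − 11.62 = 71.38 → 71
  B: 28 + 0.14×(0−28) = 28 − 3.92 = 24.08 → 24
rgb(208, 71, 24) = #D04718.

#D04718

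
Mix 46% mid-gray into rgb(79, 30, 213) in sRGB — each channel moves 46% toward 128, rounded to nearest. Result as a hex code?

Lerp each channel 46% toward 128:
  R: 79 + 0.46×(128−79) = 79 + 22.54 = 101.54 → 102
  G: 30 + 45.08 = 75.08 → 75
  B: 213 + 0.46×(128−213) = 213 − 39.1 = 173.9 → 174
rgb(102, 75, 174) = #664BAE.

#664BAE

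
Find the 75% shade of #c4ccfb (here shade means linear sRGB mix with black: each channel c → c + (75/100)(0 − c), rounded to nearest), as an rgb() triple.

rgb(49, 51, 63)

#c4ccfb is rgb(196, 204, 251).
Per channel, c → c + 0.75(0 − c):
  R: 196 − 147 = 49 → 49
  G: 204 − 153 = 51 → 51
  B: 251 − 188.25 = 62.75 → 63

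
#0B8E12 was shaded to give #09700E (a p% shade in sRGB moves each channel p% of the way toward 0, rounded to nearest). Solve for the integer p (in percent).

21%

#0B8E12 is rgb(11, 142, 18); #09700E is rgb(9, 112, 14).
On the G channel (widest range): 112 ≈ 142 + (p/100)(0 − 142), so p ≈ 100×(112 − 142)/(0 − 142) = -3000/-142 = 21.13.
p = 21 reproduces all three channels after rounding.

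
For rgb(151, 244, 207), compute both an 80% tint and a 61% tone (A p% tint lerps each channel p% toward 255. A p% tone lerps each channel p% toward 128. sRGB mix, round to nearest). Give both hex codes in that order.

80% tint:
  R: 151 + 0.8×(255−151) = 151 + 83.2 = 234.2 → 234
  G: 244 + 8.8 = 252.8 → 253
  B: 207 + 0.8×(255−207) = 207 + 38.4 = 245.4 → 245
  → #EAFDF5
61% tone:
  R: 151 − 14.03 = 136.97 → 137
  G: 244 − 70.76 = 173.24 → 173
  B: 207 + 0.61×(128−207) = 207 − 48.19 = 158.81 → 159
  → #89AD9F

#EAFDF5, #89AD9F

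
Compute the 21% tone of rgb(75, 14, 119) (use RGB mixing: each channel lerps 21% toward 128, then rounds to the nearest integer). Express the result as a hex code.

Per channel, c → c + 0.21(128 − c):
  R: 75 + 11.13 = 86.13 → 86
  G: 14 + 0.21×(128−14) = 14 + 23.94 = 37.94 → 38
  B: 119 + 1.89 = 120.89 → 121
rgb(86, 38, 121) = #562679.

#562679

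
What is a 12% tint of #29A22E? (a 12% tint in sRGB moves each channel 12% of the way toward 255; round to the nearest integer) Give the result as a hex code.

#29A22E is rgb(41, 162, 46).
Lerp each channel 12% toward 255:
  R: 41 + 0.12×(255−41) = 41 + 25.68 = 66.68 → 67
  G: 162 + 0.12×(255−162) = 162 + 11.16 = 173.16 → 173
  B: 46 + 0.12×(255−46) = 46 + 25.08 = 71.08 → 71
rgb(67, 173, 71) = #43AD47.

#43AD47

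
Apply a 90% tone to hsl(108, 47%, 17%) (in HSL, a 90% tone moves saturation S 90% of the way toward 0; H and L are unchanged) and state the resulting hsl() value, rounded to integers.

S moves 90% from 47 toward 0: 47 − 42.3 = 4.7 → 5.
H and L are unchanged.

hsl(108, 5%, 17%)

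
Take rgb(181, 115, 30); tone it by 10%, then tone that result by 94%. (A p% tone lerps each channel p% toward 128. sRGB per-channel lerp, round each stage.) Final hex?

Per channel, c → c + 0.1(128 − c):
  R: 181 + 0.1×(128−181) = 181 − 5.3 = 175.7 → 176
  G: 115 + 1.3 = 116.3 → 116
  B: 30 + 0.1×(128−30) = 30 + 9.8 = 39.8 → 40
After the tone: rgb(176, 116, 40) = #B07428.
A 94% tone moves each channel 94% toward 128:
  R: 176 − 45.12 = 130.88 → 131
  G: 116 + 0.94×(128−116) = 116 + 11.28 = 127.28 → 127
  B: 40 + 82.72 = 122.72 → 123
rgb(131, 127, 123) = #837F7B.

#837F7B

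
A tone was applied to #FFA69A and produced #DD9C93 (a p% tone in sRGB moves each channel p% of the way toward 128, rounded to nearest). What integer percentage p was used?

27%

#FFA69A is rgb(255, 166, 154); #DD9C93 is rgb(221, 156, 147).
On the R channel (widest range): 221 ≈ 255 + (p/100)(128 − 255), so p ≈ 100×(221 − 255)/(128 − 255) = -3400/-127 = 26.77.
p = 27 reproduces all three channels after rounding.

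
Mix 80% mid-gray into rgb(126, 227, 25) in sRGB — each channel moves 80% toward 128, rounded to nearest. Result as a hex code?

Lerp each channel 80% toward 128:
  R: 126 + 0.8×(128−126) = 126 + 1.6 = 127.6 → 128
  G: 227 + 0.8×(128−227) = 227 − 79.2 = 147.8 → 148
  B: 25 + 82.4 = 107.4 → 107
rgb(128, 148, 107) = #80946B.

#80946B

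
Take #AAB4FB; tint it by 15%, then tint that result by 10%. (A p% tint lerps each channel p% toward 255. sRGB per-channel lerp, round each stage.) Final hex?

#BEC5FC

#AAB4FB is rgb(170, 180, 251).
Lerp each channel 15% toward 255:
  R: 170 + 0.15×(255−170) = 170 + 12.75 = 182.75 → 183
  G: 180 + 0.15×(255−180) = 180 + 11.25 = 191.25 → 191
  B: 251 + 0.15×(255−251) = 251 + 0.6 = 251.6 → 252
After the tint: rgb(183, 191, 252) = #B7BFFC.
Lerp each channel 10% toward 255:
  R: 183 + 0.1×(255−183) = 183 + 7.2 = 190.2 → 190
  G: 191 + 6.4 = 197.4 → 197
  B: 252 + 0.1×(255−252) = 252 + 0.3 = 252.3 → 252
rgb(190, 197, 252) = #BEC5FC.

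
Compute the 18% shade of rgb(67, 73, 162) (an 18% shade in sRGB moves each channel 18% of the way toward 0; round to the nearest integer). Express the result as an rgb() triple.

rgb(55, 60, 133)

Per channel, c → c + 0.18(0 − c):
  R: 67 + 0.18×(0−67) = 67 − 12.06 = 54.94 → 55
  G: 73 + 0.18×(0−73) = 73 − 13.14 = 59.86 → 60
  B: 162 + 0.18×(0−162) = 162 − 29.16 = 132.84 → 133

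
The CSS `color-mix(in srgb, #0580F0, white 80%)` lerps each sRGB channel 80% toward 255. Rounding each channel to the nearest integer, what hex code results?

#0580F0 is rgb(5, 128, 240).
Per channel, c → c + 0.8(255 − c):
  R: 5 + 0.8×(255−5) = 5 + 200 = 205 → 205
  G: 128 + 0.8×(255−128) = 128 + 101.6 = 229.6 → 230
  B: 240 + 0.8×(255−240) = 240 + 12 = 252 → 252
rgb(205, 230, 252) = #CDE6FC.

#CDE6FC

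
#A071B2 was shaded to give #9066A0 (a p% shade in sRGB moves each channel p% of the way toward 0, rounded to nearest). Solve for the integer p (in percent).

10%

#A071B2 is rgb(160, 113, 178); #9066A0 is rgb(144, 102, 160).
On the B channel (widest range): 160 ≈ 178 + (p/100)(0 − 178), so p ≈ 100×(160 − 178)/(0 − 178) = -1800/-178 = 10.11.
p = 10 reproduces all three channels after rounding.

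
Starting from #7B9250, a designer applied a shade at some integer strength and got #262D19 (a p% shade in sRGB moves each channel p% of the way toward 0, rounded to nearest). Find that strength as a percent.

#7B9250 is rgb(123, 146, 80); #262D19 is rgb(38, 45, 25).
On the G channel (widest range): 45 ≈ 146 + (p/100)(0 − 146), so p ≈ 100×(45 − 146)/(0 − 146) = -10100/-146 = 69.18.
p = 69 reproduces all three channels after rounding.

69%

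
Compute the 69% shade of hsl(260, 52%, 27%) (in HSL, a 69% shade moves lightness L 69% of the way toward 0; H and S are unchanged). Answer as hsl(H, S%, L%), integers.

hsl(260, 52%, 8%)

L moves 69% from 27 toward 0: 27 − 18.63 = 8.37 → 8.
H and S are unchanged.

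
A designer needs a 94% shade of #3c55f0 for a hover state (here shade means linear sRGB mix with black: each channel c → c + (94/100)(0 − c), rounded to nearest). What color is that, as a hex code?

#04050e

#3c55f0 is rgb(60, 85, 240).
Lerp each channel 94% toward 0:
  R: 60 − 56.4 = 3.6 → 4
  G: 85 + 0.94×(0−85) = 85 − 79.9 = 5.1 → 5
  B: 240 + 0.94×(0−240) = 240 − 225.6 = 14.4 → 14
rgb(4, 5, 14) = #04050e.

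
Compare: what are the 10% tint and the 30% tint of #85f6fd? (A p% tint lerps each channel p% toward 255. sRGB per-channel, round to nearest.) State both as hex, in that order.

#91f7fd, #aaf9fe

#85f6fd is rgb(133, 246, 253).
10% tint:
  R: 133 + 12.2 = 145.2 → 145
  G: 246 + 0.9 = 246.9 → 247
  B: 253 + 0.2 = 253.2 → 253
  → #91f7fd
30% tint:
  R: 133 + 36.6 = 169.6 → 170
  G: 246 + 0.3×(255−246) = 246 + 2.7 = 248.7 → 249
  B: 253 + 0.3×(255−253) = 253 + 0.6 = 253.6 → 254
  → #aaf9fe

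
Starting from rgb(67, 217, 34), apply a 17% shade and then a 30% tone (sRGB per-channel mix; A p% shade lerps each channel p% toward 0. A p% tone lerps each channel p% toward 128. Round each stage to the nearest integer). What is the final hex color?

#4EA43A

Lerp each channel 17% toward 0:
  R: 67 + 0.17×(0−67) = 67 − 11.39 = 55.61 → 56
  G: 217 + 0.17×(0−217) = 217 − 36.89 = 180.11 → 180
  B: 34 + 0.17×(0−34) = 34 − 5.78 = 28.22 → 28
After the shade: rgb(56, 180, 28) = #38B41C.
A 30% tone moves each channel 30% toward 128:
  R: 56 + 21.6 = 77.6 → 78
  G: 180 − 15.6 = 164.4 → 164
  B: 28 + 30 = 58 → 58
rgb(78, 164, 58) = #4EA43A.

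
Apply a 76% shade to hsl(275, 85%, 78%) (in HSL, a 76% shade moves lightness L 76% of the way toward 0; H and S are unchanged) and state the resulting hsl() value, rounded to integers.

hsl(275, 85%, 19%)

L moves 76% from 78 toward 0: 78 − 59.28 = 18.72 → 19.
H and S are unchanged.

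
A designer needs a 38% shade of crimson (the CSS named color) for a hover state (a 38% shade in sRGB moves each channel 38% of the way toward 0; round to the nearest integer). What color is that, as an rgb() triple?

rgb(136, 12, 37)

CSS crimson is rgb(220, 20, 60).
A 38% shade moves each channel 38% toward 0:
  R: 220 + 0.38×(0−220) = 220 − 83.6 = 136.4 → 136
  G: 20 − 7.6 = 12.4 → 12
  B: 60 + 0.38×(0−60) = 60 − 22.8 = 37.2 → 37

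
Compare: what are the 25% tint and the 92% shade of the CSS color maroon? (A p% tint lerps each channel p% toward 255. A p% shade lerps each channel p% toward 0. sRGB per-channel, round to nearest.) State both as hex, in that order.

#A04040, #0A0000

CSS maroon is rgb(128, 0, 0).
25% tint:
  R: 128 + 31.75 = 159.75 → 160
  G: 0 + 63.75 = 63.75 → 64
  B: 0 + 0.25×(255−0) = 0 + 63.75 = 63.75 → 64
  → #A04040
92% shade:
  R: 128 − 117.76 = 10.24 → 10
  G: 0 + 0.92×(0−0) = 0 + 0 = 0 → 0
  B: 0 + 0 = 0 → 0
  → #0A0000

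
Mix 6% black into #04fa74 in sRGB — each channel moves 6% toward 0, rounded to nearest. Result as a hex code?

#04eb6d

#04fa74 is rgb(4, 250, 116).
Per channel, c → c + 0.06(0 − c):
  R: 4 − 0.24 = 3.76 → 4
  G: 250 + 0.06×(0−250) = 250 − 15 = 235 → 235
  B: 116 + 0.06×(0−116) = 116 − 6.96 = 109.04 → 109
rgb(4, 235, 109) = #04eb6d.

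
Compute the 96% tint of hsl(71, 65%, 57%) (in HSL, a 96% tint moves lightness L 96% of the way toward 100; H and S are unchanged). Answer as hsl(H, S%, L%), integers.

hsl(71, 65%, 98%)

L moves 96% from 57 toward 100: 57 + 41.28 = 98.28 → 98.
H and S are unchanged.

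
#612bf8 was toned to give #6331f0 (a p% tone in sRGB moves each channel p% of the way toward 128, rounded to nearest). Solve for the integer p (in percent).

#612bf8 is rgb(97, 43, 248); #6331f0 is rgb(99, 49, 240).
On the B channel (widest range): 240 ≈ 248 + (p/100)(128 − 248), so p ≈ 100×(240 − 248)/(128 − 248) = -800/-120 = 6.67.
p = 7 reproduces all three channels after rounding.

7%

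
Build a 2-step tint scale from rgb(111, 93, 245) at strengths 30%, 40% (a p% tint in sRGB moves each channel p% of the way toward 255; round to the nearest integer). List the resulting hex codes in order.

30%: (111 + 43.2 = 154.2→154, 93 + 48.6 = 141.6→142, 245 + 3 = 248→248) → #9a8ef8
40%: (111 + 57.6 = 168.6→169, 93 + 64.8 = 157.8→158, 245 + 4 = 249→249) → #a99ef9

#9a8ef8, #a99ef9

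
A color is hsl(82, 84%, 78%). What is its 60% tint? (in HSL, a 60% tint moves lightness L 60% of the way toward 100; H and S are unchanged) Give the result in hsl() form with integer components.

hsl(82, 84%, 91%)

L moves 60% from 78 toward 100: 78 + 13.2 = 91.2 → 91.
H and S are unchanged.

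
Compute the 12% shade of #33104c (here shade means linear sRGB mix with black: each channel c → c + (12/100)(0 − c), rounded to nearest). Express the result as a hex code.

#2d0e43

#33104c is rgb(51, 16, 76).
Per channel, c → c + 0.12(0 − c):
  R: 51 − 6.12 = 44.88 → 45
  G: 16 − 1.92 = 14.08 → 14
  B: 76 − 9.12 = 66.88 → 67
rgb(45, 14, 67) = #2d0e43.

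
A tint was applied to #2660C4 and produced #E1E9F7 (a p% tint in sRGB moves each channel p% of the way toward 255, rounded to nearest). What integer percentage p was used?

86%

#2660C4 is rgb(38, 96, 196); #E1E9F7 is rgb(225, 233, 247).
On the R channel (widest range): 225 ≈ 38 + (p/100)(255 − 38), so p ≈ 100×(225 − 38)/(255 − 38) = 18700/217 = 86.18.
p = 86 reproduces all three channels after rounding.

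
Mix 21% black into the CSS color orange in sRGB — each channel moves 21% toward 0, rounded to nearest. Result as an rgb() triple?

CSS orange is rgb(255, 165, 0).
Per channel, c → c + 0.21(0 − c):
  R: 255 − 53.55 = 201.45 → 201
  G: 165 + 0.21×(0−165) = 165 − 34.65 = 130.35 → 130
  B: 0 + 0 = 0 → 0

rgb(201, 130, 0)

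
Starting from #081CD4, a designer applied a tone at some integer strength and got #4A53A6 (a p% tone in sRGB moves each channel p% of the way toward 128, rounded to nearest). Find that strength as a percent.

55%

#081CD4 is rgb(8, 28, 212); #4A53A6 is rgb(74, 83, 166).
On the R channel (widest range): 74 ≈ 8 + (p/100)(128 − 8), so p ≈ 100×(74 − 8)/(128 − 8) = 6600/120 = 55.00.
p = 55 reproduces all three channels after rounding.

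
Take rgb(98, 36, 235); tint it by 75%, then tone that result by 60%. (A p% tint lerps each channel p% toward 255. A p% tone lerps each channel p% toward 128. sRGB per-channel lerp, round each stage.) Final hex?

#a39db1

Lerp each channel 75% toward 255:
  R: 98 + 0.75×(255−98) = 98 + 117.75 = 215.75 → 216
  G: 36 + 164.25 = 200.25 → 200
  B: 235 + 15 = 250 → 250
After the tint: rgb(216, 200, 250) = #d8c8fa.
Per channel, c → c + 0.6(128 − c):
  R: 216 − 52.8 = 163.2 → 163
  G: 200 + 0.6×(128−200) = 200 − 43.2 = 156.8 → 157
  B: 250 + 0.6×(128−250) = 250 − 73.2 = 176.8 → 177
rgb(163, 157, 177) = #a39db1.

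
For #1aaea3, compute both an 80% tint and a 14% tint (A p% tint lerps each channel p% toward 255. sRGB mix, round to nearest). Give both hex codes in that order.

#1aaea3 is rgb(26, 174, 163).
80% tint:
  R: 26 + 0.8×(255−26) = 26 + 183.2 = 209.2 → 209
  G: 174 + 64.8 = 238.8 → 239
  B: 163 + 73.6 = 236.6 → 237
  → #d1efed
14% tint:
  R: 26 + 32.06 = 58.06 → 58
  G: 174 + 0.14×(255−174) = 174 + 11.34 = 185.34 → 185
  B: 163 + 12.88 = 175.88 → 176
  → #3ab9b0

#d1efed, #3ab9b0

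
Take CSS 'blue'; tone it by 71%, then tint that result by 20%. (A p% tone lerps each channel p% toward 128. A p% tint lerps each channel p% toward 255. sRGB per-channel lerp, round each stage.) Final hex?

#7C7CB7

CSS blue is rgb(0, 0, 255).
Per channel, c → c + 0.71(128 − c):
  R: 0 + 0.71×(128−0) = 0 + 90.88 = 90.88 → 91
  G: 0 + 0.71×(128−0) = 0 + 90.88 = 90.88 → 91
  B: 255 − 90.17 = 164.83 → 165
After the tone: rgb(91, 91, 165) = #5B5BA5.
Per channel, c → c + 0.2(255 − c):
  R: 91 + 0.2×(255−91) = 91 + 32.8 = 123.8 → 124
  G: 91 + 0.2×(255−91) = 91 + 32.8 = 123.8 → 124
  B: 165 + 0.2×(255−165) = 165 + 18 = 183 → 183
rgb(124, 124, 183) = #7C7CB7.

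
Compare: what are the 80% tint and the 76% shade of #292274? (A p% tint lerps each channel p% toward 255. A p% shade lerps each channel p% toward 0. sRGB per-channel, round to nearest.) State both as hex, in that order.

#d4d3e3, #0a081c

#292274 is rgb(41, 34, 116).
80% tint:
  R: 41 + 0.8×(255−41) = 41 + 171.2 = 212.2 → 212
  G: 34 + 0.8×(255−34) = 34 + 176.8 = 210.8 → 211
  B: 116 + 111.2 = 227.2 → 227
  → #d4d3e3
76% shade:
  R: 41 + 0.76×(0−41) = 41 − 31.16 = 9.84 → 10
  G: 34 − 25.84 = 8.16 → 8
  B: 116 + 0.76×(0−116) = 116 − 88.16 = 27.84 → 28
  → #0a081c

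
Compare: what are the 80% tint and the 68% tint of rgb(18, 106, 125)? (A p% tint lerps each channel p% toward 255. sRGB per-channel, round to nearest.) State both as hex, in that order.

80% tint:
  R: 18 + 0.8×(255−18) = 18 + 189.6 = 207.6 → 208
  G: 106 + 0.8×(255−106) = 106 + 119.2 = 225.2 → 225
  B: 125 + 0.8×(255−125) = 125 + 104 = 229 → 229
  → #D0E1E5
68% tint:
  R: 18 + 0.68×(255−18) = 18 + 161.16 = 179.16 → 179
  G: 106 + 0.68×(255−106) = 106 + 101.32 = 207.32 → 207
  B: 125 + 88.4 = 213.4 → 213
  → #B3CFD5

#D0E1E5, #B3CFD5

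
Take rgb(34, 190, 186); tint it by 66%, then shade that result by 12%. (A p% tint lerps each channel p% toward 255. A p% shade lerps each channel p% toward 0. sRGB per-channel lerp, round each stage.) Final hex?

#9ecdcc

A 66% tint moves each channel 66% toward 255:
  R: 34 + 145.86 = 179.86 → 180
  G: 190 + 42.9 = 232.9 → 233
  B: 186 + 0.66×(255−186) = 186 + 45.54 = 231.54 → 232
After the tint: rgb(180, 233, 232) = #b4e9e8.
A 12% shade moves each channel 12% toward 0:
  R: 180 − 21.6 = 158.4 → 158
  G: 233 + 0.12×(0−233) = 233 − 27.96 = 205.04 → 205
  B: 232 + 0.12×(0−232) = 232 − 27.84 = 204.16 → 204
rgb(158, 205, 204) = #9ecdcc.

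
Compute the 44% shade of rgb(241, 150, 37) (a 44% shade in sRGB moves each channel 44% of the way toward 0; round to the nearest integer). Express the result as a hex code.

#875415

Per channel, c → c + 0.44(0 − c):
  R: 241 + 0.44×(0−241) = 241 − 106.04 = 134.96 → 135
  G: 150 + 0.44×(0−150) = 150 − 66 = 84 → 84
  B: 37 − 16.28 = 20.72 → 21
rgb(135, 84, 21) = #875415.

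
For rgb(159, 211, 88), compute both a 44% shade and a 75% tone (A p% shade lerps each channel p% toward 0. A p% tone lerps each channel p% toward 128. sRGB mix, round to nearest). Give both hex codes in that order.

#597631, #889576

44% shade:
  R: 159 + 0.44×(0−159) = 159 − 69.96 = 89.04 → 89
  G: 211 + 0.44×(0−211) = 211 − 92.84 = 118.16 → 118
  B: 88 − 38.72 = 49.28 → 49
  → #597631
75% tone:
  R: 159 + 0.75×(128−159) = 159 − 23.25 = 135.75 → 136
  G: 211 + 0.75×(128−211) = 211 − 62.25 = 148.75 → 149
  B: 88 + 0.75×(128−88) = 88 + 30 = 118 → 118
  → #889576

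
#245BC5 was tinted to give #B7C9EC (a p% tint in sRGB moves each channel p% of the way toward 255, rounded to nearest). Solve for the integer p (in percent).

#245BC5 is rgb(36, 91, 197); #B7C9EC is rgb(183, 201, 236).
On the R channel (widest range): 183 ≈ 36 + (p/100)(255 − 36), so p ≈ 100×(183 − 36)/(255 − 36) = 14700/219 = 67.12.
p = 67 reproduces all three channels after rounding.

67%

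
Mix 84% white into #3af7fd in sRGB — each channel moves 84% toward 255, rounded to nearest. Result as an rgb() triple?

#3af7fd is rgb(58, 247, 253).
An 84% tint moves each channel 84% toward 255:
  R: 58 + 0.84×(255−58) = 58 + 165.48 = 223.48 → 223
  G: 247 + 0.84×(255−247) = 247 + 6.72 = 253.72 → 254
  B: 253 + 0.84×(255−253) = 253 + 1.68 = 254.68 → 255

rgb(223, 254, 255)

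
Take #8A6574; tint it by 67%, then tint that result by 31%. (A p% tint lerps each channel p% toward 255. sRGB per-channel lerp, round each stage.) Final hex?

#E4DCDF

#8A6574 is rgb(138, 101, 116).
A 67% tint moves each channel 67% toward 255:
  R: 138 + 0.67×(255−138) = 138 + 78.39 = 216.39 → 216
  G: 101 + 0.67×(255−101) = 101 + 103.18 = 204.18 → 204
  B: 116 + 0.67×(255−116) = 116 + 93.13 = 209.13 → 209
After the tint: rgb(216, 204, 209) = #D8CCD1.
Per channel, c → c + 0.31(255 − c):
  R: 216 + 0.31×(255−216) = 216 + 12.09 = 228.09 → 228
  G: 204 + 0.31×(255−204) = 204 + 15.81 = 219.81 → 220
  B: 209 + 0.31×(255−209) = 209 + 14.26 = 223.26 → 223
rgb(228, 220, 223) = #E4DCDF.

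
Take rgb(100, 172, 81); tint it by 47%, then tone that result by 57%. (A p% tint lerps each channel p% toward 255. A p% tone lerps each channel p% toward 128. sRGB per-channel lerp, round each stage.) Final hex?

A 47% tint moves each channel 47% toward 255:
  R: 100 + 72.85 = 172.85 → 173
  G: 172 + 39.01 = 211.01 → 211
  B: 81 + 0.47×(255−81) = 81 + 81.78 = 162.78 → 163
After the tint: rgb(173, 211, 163) = #add3a3.
A 57% tone moves each channel 57% toward 128:
  R: 173 + 0.57×(128−173) = 173 − 25.65 = 147.35 → 147
  G: 211 + 0.57×(128−211) = 211 − 47.31 = 163.69 → 164
  B: 163 + 0.57×(128−163) = 163 − 19.95 = 143.05 → 143
rgb(147, 164, 143) = #93a48f.

#93a48f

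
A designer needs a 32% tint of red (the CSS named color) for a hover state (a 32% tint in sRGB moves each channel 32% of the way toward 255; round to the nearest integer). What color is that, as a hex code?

#ff5252

CSS red is rgb(255, 0, 0).
A 32% tint moves each channel 32% toward 255:
  R: 255 + 0.32×(255−255) = 255 + 0 = 255 → 255
  G: 0 + 0.32×(255−0) = 0 + 81.6 = 81.6 → 82
  B: 0 + 0.32×(255−0) = 0 + 81.6 = 81.6 → 82
rgb(255, 82, 82) = #ff5252.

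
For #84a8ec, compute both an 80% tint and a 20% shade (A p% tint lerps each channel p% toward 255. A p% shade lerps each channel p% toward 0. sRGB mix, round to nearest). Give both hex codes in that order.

#e6eefb, #6a86bd

#84a8ec is rgb(132, 168, 236).
80% tint:
  R: 132 + 0.8×(255−132) = 132 + 98.4 = 230.4 → 230
  G: 168 + 69.6 = 237.6 → 238
  B: 236 + 15.2 = 251.2 → 251
  → #e6eefb
20% shade:
  R: 132 + 0.2×(0−132) = 132 − 26.4 = 105.6 → 106
  G: 168 + 0.2×(0−168) = 168 − 33.6 = 134.4 → 134
  B: 236 + 0.2×(0−236) = 236 − 47.2 = 188.8 → 189
  → #6a86bd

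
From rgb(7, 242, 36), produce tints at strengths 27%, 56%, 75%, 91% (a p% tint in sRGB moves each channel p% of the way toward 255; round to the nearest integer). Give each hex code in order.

#4AF65F, #92F99F, #C1FCC8, #E9FEEB

27%: (7 + 66.96 = 73.96→74, 242 + 3.51 = 245.51→246, 36 + 59.13 = 95.13→95) → #4AF65F
56%: (7 + 138.88 = 145.88→146, 242 + 7.28 = 249.28→249, 36 + 122.64 = 158.64→159) → #92F99F
75%: (7 + 186 = 193→193, 242 + 9.75 = 251.75→252, 36 + 164.25 = 200.25→200) → #C1FCC8
91%: (7 + 225.68 = 232.68→233, 242 + 11.83 = 253.83→254, 36 + 199.29 = 235.29→235) → #E9FEEB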